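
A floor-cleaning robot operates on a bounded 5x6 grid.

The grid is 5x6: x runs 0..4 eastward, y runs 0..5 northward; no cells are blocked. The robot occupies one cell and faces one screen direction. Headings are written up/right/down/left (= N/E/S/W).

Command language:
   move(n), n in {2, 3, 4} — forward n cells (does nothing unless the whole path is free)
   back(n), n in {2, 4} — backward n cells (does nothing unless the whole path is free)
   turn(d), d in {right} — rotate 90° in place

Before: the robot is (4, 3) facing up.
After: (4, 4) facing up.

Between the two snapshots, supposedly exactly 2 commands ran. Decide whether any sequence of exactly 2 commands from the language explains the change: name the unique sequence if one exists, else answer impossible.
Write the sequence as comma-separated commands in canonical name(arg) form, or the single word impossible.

back(2), move(3)

key: running move(3) before back(2) would end elsewhere — order is forced
initial: (4, 3) facing up
t=1 back(2) ⇒ (4, 1) facing up
t=2 move(3) ⇒ (4, 4) facing up
uniquely the one of 36 2-step routes that fits.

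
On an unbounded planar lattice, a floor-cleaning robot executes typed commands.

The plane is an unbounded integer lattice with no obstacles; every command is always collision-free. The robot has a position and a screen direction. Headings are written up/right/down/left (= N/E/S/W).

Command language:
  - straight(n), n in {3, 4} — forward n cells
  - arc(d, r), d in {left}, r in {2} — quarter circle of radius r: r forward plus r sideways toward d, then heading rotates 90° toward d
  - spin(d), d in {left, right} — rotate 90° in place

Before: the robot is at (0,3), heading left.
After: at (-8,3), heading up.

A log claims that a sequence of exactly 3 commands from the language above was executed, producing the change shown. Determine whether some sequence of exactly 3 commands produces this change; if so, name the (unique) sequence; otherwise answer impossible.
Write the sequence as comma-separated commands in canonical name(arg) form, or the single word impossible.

straight(4), straight(4), spin(right)

key: cell and facing (now N) both changed — the 3 commands mix motion and turning
from: at (0,3), heading left
1. straight(4) → at (-4,3), heading left
2. straight(4) → at (-8,3), heading left
3. spin(right) → at (-8,3), heading up
all 125 alternatives checked — unique.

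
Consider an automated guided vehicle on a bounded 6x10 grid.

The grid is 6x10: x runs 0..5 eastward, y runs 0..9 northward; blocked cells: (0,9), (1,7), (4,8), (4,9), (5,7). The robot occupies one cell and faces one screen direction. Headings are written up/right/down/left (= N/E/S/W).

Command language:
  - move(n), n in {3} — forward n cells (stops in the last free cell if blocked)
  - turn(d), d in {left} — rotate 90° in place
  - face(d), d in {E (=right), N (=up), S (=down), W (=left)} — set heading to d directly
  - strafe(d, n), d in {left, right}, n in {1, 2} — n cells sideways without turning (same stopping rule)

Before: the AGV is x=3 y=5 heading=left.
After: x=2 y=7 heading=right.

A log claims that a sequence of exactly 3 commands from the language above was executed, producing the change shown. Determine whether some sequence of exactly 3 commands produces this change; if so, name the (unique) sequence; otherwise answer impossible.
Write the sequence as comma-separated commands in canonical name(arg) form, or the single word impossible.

key: running face(E) before strafe(right, 2) would end elsewhere — order is forced
from: x=3 y=5 heading=left
step 1 (strafe(right, 2)): x=3 y=7 heading=left
step 2 (move(3)): x=2 y=7 heading=left
step 3 (face(E)): x=2 y=7 heading=right
no other 3-command option fits: unique.

strafe(right, 2), move(3), face(E)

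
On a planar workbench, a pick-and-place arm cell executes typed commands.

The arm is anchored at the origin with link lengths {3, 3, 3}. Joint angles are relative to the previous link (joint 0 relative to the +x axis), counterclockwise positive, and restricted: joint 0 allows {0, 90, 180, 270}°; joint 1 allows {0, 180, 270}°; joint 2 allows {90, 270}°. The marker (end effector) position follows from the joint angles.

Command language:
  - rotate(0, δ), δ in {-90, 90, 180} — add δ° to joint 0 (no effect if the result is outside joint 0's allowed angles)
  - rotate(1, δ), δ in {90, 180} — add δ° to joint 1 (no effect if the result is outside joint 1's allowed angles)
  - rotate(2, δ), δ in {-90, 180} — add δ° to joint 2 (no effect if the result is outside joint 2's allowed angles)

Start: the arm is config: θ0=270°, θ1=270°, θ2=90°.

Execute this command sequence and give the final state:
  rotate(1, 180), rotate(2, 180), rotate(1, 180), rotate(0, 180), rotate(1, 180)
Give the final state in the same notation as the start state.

initial: config: θ0=270°, θ1=270°, θ2=90°
step 1 (rotate(1, 180)): config: θ0=270°, θ1=270°, θ2=90°
step 2 (rotate(2, 180)): config: θ0=270°, θ1=270°, θ2=270°
step 3 (rotate(1, 180)): config: θ0=270°, θ1=270°, θ2=270°
step 4 (rotate(0, 180)): config: θ0=90°, θ1=270°, θ2=270°
step 5 (rotate(1, 180)): config: θ0=90°, θ1=270°, θ2=270°

config: θ0=90°, θ1=270°, θ2=270°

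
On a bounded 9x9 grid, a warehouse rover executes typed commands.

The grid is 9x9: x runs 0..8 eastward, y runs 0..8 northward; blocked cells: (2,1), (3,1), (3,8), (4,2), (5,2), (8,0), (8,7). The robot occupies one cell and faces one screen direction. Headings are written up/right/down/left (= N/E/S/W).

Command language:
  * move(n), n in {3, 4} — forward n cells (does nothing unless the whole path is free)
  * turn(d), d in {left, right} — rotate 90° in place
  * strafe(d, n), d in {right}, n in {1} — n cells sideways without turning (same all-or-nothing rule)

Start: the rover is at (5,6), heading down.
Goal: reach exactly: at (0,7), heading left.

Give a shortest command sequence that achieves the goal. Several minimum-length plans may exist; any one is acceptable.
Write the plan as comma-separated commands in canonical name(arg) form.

begin: at (5,6), heading down
step 1 (strafe(right, 1)): at (4,6), heading down
step 2 (turn(right)): at (4,6), heading left
step 3 (move(4)): at (0,6), heading left
step 4 (strafe(right, 1)): at (0,7), heading left
minimal: 4 command(s), checked below 4.

strafe(right, 1), turn(right), move(4), strafe(right, 1)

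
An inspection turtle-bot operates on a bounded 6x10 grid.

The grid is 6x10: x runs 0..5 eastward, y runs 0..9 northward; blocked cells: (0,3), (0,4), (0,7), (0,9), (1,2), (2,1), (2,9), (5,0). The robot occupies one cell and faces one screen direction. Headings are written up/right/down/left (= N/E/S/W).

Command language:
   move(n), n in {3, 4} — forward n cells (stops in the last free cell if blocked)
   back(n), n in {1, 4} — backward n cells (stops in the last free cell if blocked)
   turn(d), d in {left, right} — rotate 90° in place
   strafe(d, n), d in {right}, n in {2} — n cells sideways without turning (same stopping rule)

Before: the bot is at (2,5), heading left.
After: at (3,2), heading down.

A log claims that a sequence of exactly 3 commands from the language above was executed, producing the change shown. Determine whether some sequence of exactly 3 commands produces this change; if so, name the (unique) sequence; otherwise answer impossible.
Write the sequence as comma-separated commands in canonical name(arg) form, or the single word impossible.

key: cell and facing (now S) both changed — the 3 commands mix motion and turning
from: at (2,5), heading left
t=1 back(1) ⇒ at (3,5), heading left
t=2 turn(left) ⇒ at (3,5), heading down
t=3 move(3) ⇒ at (3,2), heading down
no rival 3-sequence matches.

back(1), turn(left), move(3)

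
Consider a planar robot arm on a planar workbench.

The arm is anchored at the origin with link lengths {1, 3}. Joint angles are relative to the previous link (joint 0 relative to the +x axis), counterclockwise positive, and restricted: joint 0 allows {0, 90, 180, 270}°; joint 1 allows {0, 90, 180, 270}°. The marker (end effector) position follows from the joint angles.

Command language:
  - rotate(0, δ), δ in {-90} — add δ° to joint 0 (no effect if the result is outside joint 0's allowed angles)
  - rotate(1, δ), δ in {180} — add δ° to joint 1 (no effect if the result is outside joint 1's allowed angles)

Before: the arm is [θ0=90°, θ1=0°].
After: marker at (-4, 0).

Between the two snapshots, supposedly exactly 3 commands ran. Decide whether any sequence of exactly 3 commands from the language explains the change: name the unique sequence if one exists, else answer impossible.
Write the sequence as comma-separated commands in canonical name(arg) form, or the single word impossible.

rotate(0, -90), rotate(0, -90), rotate(0, -90)

from: [θ0=90°, θ1=0°]
step 1 (rotate(0, -90)): [θ0=0°, θ1=0°]
step 2 (rotate(0, -90)): [θ0=270°, θ1=0°]
step 3 (rotate(0, -90)): [θ0=180°, θ1=0°]
no rival 3-sequence matches.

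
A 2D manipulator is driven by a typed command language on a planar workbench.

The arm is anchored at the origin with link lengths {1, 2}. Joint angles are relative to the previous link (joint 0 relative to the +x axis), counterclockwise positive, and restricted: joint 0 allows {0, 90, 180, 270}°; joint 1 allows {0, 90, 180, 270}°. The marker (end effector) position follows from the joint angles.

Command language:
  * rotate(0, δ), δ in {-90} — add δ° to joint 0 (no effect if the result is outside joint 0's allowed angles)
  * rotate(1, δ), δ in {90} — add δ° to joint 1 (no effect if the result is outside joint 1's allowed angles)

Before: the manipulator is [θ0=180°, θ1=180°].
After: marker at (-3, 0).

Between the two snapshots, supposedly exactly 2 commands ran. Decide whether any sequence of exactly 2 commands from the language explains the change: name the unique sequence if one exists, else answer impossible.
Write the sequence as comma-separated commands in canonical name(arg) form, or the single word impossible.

rotate(1, 90), rotate(1, 90)

initial: [θ0=180°, θ1=180°]
step 1 (rotate(1, 90)): [θ0=180°, θ1=270°]
step 2 (rotate(1, 90)): [θ0=180°, θ1=0°]
all 4 alternatives checked — unique.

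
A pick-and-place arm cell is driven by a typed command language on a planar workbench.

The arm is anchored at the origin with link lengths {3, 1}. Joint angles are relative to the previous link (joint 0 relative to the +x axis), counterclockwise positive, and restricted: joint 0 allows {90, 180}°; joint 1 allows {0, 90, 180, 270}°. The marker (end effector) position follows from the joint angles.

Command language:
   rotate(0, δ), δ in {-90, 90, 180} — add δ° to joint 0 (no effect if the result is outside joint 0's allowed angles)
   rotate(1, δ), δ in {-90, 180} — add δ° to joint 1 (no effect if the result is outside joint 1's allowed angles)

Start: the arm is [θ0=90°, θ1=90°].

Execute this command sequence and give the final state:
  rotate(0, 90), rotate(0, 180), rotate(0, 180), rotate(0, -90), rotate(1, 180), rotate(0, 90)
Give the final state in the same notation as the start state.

[θ0=180°, θ1=270°]

initial: [θ0=90°, θ1=90°]
1. rotate(0, 90) → [θ0=180°, θ1=90°]
2. rotate(0, 180) → [θ0=180°, θ1=90°]
3. rotate(0, 180) → [θ0=180°, θ1=90°]
4. rotate(0, -90) → [θ0=90°, θ1=90°]
5. rotate(1, 180) → [θ0=90°, θ1=270°]
6. rotate(0, 90) → [θ0=180°, θ1=270°]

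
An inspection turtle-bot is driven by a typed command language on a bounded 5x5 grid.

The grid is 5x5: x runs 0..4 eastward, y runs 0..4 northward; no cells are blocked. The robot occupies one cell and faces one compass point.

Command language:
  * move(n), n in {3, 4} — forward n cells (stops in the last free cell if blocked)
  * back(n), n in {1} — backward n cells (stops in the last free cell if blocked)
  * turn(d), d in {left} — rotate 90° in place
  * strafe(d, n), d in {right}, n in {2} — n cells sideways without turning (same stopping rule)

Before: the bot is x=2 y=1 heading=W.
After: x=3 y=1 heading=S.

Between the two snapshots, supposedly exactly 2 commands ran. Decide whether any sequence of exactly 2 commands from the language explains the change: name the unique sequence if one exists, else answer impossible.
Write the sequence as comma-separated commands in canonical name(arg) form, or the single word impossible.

back(1), turn(left)

key: cell and facing (now S) both changed — the 2 commands mix motion and turning
t0: x=2 y=1 heading=W
1. back(1) → x=3 y=1 heading=W
2. turn(left) → x=3 y=1 heading=S
uniquely the one of 25 2-step routes that fits.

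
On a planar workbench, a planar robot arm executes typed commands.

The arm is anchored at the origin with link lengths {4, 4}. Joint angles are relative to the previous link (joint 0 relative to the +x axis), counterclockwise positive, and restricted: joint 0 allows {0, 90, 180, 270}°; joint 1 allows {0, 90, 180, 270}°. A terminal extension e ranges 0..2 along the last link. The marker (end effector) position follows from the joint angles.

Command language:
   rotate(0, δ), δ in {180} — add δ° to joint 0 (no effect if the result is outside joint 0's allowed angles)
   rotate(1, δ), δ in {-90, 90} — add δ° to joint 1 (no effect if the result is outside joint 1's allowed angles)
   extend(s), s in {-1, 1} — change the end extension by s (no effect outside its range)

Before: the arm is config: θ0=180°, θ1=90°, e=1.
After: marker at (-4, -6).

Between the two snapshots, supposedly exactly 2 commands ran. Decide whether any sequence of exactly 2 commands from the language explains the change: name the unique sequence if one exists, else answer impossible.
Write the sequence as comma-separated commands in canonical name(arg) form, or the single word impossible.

initial: config: θ0=180°, θ1=90°, e=1
t=1 extend(1) ⇒ config: θ0=180°, θ1=90°, e=2
t=2 extend(1) ⇒ config: θ0=180°, θ1=90°, e=2
no other 2-command option fits: unique.

extend(1), extend(1)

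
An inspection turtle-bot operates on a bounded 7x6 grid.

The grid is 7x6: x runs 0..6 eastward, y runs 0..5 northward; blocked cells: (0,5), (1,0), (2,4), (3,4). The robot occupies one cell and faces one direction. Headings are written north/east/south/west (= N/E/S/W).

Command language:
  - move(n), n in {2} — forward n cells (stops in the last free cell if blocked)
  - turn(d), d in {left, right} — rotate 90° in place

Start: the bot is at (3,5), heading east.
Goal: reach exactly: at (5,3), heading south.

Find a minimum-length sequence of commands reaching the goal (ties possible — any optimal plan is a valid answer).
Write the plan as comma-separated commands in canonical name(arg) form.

begin: at (3,5), heading east
1. move(2) → at (5,5), heading east
2. turn(right) → at (5,5), heading south
3. move(2) → at (5,3), heading south
shorter routes all fall short; 3 is best.

move(2), turn(right), move(2)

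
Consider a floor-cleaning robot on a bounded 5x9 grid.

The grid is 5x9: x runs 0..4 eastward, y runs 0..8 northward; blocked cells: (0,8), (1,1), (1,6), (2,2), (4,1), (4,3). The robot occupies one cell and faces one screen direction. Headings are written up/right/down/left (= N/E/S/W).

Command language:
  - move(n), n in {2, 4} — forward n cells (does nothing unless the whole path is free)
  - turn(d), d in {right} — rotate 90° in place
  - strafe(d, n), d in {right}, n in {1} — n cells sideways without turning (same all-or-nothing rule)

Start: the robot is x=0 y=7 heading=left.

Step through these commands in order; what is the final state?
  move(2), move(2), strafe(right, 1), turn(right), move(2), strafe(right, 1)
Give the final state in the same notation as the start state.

x=1 y=7 heading=up

t0: x=0 y=7 heading=left
[1] after move(2): x=0 y=7 heading=left
[2] after move(2): x=0 y=7 heading=left
[3] after strafe(right, 1): x=0 y=7 heading=left
[4] after turn(right): x=0 y=7 heading=up
[5] after move(2): x=0 y=7 heading=up
[6] after strafe(right, 1): x=1 y=7 heading=up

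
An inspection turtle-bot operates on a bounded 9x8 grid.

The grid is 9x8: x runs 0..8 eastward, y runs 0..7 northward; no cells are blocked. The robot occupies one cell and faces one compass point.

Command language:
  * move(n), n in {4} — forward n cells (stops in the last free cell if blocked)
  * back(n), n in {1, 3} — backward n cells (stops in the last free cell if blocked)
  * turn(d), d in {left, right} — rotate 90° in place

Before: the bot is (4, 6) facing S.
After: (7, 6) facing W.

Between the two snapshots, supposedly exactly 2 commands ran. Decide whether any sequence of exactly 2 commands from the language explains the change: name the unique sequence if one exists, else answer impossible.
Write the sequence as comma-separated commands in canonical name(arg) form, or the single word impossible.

turn(right), back(3)

key: running back(3) before turn(right) would end elsewhere — order is forced
from: (4, 6) facing S
[1] after turn(right): (4, 6) facing W
[2] after back(3): (7, 6) facing W
no rival 2-sequence matches.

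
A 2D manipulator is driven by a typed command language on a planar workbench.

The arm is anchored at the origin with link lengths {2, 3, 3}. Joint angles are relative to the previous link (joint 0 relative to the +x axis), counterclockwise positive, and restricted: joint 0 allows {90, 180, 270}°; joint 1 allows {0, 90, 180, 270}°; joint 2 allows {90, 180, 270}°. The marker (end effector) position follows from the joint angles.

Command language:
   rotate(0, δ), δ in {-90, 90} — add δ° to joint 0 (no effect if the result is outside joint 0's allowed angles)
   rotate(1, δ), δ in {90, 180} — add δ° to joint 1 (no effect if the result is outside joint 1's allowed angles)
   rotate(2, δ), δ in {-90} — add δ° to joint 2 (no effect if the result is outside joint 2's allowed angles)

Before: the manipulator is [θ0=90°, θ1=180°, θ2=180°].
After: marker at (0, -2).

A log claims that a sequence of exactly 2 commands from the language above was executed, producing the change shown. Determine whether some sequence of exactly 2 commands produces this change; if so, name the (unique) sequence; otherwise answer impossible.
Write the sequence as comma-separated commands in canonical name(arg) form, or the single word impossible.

rotate(0, 90), rotate(0, 90)

begin: [θ0=90°, θ1=180°, θ2=180°]
[1] after rotate(0, 90): [θ0=180°, θ1=180°, θ2=180°]
[2] after rotate(0, 90): [θ0=270°, θ1=180°, θ2=180°]
no rival 2-sequence matches.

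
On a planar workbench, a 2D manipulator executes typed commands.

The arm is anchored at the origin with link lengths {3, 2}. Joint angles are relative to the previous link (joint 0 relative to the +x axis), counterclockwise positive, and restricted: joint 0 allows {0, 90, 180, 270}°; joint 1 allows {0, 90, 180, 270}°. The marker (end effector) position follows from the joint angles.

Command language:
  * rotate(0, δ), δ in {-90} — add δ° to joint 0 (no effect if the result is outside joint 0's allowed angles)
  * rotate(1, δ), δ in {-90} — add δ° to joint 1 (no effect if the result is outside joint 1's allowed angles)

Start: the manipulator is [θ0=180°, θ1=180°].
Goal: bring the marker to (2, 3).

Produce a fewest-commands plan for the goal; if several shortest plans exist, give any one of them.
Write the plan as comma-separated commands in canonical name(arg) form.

rotate(1, -90), rotate(1, -90), rotate(1, -90), rotate(0, -90)

initial: [θ0=180°, θ1=180°]
t=1 rotate(1, -90) ⇒ [θ0=180°, θ1=90°]
t=2 rotate(1, -90) ⇒ [θ0=180°, θ1=0°]
t=3 rotate(1, -90) ⇒ [θ0=180°, θ1=270°]
t=4 rotate(0, -90) ⇒ [θ0=90°, θ1=270°]
no 3-step plan works, so 4 is optimal.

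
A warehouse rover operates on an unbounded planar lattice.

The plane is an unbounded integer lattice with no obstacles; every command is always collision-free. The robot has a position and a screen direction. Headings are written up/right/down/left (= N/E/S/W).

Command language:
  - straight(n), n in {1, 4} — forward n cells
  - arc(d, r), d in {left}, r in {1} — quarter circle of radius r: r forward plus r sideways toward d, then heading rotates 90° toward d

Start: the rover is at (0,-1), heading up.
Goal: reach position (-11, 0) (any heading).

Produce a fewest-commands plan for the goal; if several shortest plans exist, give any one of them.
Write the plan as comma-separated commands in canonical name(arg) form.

begin: at (0,-1), heading up
1. arc(left, 1) → at (-1,0), heading left
2. straight(4) → at (-5,0), heading left
3. straight(4) → at (-9,0), heading left
4. straight(1) → at (-10,0), heading left
5. straight(1) → at (-11,0), heading left
shorter routes all fall short; 5 is best.

arc(left, 1), straight(4), straight(4), straight(1), straight(1)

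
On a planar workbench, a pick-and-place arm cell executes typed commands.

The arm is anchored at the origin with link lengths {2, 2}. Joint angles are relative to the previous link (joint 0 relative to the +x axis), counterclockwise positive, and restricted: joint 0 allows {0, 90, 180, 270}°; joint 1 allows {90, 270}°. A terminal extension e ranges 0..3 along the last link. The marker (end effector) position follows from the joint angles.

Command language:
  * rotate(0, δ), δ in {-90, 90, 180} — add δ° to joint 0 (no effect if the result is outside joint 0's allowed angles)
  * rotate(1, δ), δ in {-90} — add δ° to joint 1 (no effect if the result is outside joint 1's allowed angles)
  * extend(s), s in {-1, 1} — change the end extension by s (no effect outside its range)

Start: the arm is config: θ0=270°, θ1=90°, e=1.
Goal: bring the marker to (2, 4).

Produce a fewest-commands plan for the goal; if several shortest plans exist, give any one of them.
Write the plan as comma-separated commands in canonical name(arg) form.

rotate(0, 90), extend(1)

t0: config: θ0=270°, θ1=90°, e=1
t=1 rotate(0, 90) ⇒ config: θ0=0°, θ1=90°, e=1
t=2 extend(1) ⇒ config: θ0=0°, θ1=90°, e=2
no 1-step plan works, so 2 is optimal.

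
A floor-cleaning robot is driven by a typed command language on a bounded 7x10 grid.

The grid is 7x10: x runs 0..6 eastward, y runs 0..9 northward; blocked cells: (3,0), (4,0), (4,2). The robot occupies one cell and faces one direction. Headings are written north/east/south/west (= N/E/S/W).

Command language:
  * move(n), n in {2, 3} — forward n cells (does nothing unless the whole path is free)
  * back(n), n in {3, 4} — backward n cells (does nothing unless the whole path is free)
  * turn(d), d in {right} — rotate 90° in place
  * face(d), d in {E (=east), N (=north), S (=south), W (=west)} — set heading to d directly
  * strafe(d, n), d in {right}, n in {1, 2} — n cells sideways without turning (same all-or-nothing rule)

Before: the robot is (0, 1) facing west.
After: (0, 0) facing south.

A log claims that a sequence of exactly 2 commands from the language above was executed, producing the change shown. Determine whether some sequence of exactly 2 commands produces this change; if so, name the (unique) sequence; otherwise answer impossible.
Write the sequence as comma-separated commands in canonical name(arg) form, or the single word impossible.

impossible

all 121 sequences checked — none match.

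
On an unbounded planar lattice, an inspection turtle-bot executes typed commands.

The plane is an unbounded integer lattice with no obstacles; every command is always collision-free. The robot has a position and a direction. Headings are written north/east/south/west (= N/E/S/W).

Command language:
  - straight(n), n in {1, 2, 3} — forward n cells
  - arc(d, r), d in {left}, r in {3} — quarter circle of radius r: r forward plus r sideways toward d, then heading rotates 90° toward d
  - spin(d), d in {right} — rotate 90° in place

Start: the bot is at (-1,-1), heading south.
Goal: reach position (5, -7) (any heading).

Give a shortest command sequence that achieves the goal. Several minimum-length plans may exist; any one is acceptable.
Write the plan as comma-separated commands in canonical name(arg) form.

straight(3), arc(left, 3), straight(3)

begin: at (-1,-1), heading south
t=1 straight(3) ⇒ at (-1,-4), heading south
t=2 arc(left, 3) ⇒ at (2,-7), heading east
t=3 straight(3) ⇒ at (5,-7), heading east
shorter routes all fall short; 3 is best.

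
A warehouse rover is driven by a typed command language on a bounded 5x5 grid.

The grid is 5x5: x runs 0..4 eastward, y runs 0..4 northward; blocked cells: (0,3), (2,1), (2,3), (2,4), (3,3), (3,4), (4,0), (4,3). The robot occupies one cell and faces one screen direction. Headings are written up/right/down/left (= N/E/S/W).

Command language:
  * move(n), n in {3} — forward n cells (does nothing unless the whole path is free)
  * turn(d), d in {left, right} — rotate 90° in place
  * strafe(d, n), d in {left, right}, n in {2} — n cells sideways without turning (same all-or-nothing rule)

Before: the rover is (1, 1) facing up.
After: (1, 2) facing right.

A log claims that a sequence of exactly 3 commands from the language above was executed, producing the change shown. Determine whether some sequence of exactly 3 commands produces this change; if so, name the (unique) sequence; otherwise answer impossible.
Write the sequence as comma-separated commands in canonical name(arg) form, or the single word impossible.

move(3), turn(right), strafe(right, 2)

key: cell and facing (now E) both changed — the 3 commands mix motion and turning
begin: (1, 1) facing up
1. move(3) → (1, 4) facing up
2. turn(right) → (1, 4) facing right
3. strafe(right, 2) → (1, 2) facing right
no other 3-command option fits: unique.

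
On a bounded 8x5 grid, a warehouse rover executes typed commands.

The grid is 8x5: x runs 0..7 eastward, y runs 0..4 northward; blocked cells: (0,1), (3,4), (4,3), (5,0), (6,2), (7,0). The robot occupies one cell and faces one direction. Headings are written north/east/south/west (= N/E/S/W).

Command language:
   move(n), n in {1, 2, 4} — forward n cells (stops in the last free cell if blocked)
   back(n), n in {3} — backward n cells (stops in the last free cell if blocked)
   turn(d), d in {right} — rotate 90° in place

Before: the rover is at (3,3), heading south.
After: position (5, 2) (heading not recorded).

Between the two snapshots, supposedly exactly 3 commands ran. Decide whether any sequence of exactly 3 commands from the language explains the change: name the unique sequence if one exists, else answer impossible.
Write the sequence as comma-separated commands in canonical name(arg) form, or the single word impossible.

move(1), turn(right), back(3)

key: order matters: swapping move(1) and back(3) lands elsewhere
begin: at (3,3), heading south
[1] after move(1): at (3,2), heading south
[2] after turn(right): at (3,2), heading west
[3] after back(3): at (5,2), heading west
all 125 alternatives checked — unique.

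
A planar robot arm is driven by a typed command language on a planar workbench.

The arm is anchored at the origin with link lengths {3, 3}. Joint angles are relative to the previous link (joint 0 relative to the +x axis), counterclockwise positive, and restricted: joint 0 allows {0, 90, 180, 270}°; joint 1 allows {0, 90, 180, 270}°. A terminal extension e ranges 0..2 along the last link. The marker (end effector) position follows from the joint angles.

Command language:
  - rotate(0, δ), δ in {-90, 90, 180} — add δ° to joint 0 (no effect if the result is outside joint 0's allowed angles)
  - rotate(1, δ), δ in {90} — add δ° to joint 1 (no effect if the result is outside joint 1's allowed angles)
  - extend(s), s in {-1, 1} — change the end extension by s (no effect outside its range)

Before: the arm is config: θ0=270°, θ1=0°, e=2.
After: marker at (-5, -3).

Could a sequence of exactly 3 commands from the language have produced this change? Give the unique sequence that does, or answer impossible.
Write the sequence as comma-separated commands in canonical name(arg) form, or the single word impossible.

rotate(1, 90), rotate(1, 90), rotate(1, 90)

initial: config: θ0=270°, θ1=0°, e=2
[1] after rotate(1, 90): config: θ0=270°, θ1=90°, e=2
[2] after rotate(1, 90): config: θ0=270°, θ1=180°, e=2
[3] after rotate(1, 90): config: θ0=270°, θ1=270°, e=2
uniquely the one of 216 3-step routes that fits.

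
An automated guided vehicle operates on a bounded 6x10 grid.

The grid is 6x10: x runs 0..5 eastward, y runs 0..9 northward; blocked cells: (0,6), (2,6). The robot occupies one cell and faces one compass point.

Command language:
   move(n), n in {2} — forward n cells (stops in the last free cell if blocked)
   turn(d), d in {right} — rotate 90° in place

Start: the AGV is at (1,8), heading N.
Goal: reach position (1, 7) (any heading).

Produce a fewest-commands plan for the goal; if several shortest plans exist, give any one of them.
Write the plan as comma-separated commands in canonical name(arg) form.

begin: at (1,8), heading N
1. move(2) → at (1,9), heading N
2. turn(right) → at (1,9), heading E
3. turn(right) → at (1,9), heading S
4. move(2) → at (1,7), heading S
nothing shorter than 4 reaches the goal.

move(2), turn(right), turn(right), move(2)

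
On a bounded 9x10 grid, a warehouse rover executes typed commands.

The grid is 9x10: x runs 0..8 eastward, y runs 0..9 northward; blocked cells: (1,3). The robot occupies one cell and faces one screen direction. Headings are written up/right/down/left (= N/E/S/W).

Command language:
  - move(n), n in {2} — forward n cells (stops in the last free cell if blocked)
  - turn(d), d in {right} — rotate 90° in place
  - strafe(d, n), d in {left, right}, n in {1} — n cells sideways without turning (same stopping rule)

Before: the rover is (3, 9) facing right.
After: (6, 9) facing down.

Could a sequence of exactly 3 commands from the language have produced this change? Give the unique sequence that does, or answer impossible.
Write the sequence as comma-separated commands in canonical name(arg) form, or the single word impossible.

move(2), turn(right), strafe(left, 1)

key: cell and facing (now S) both changed — the 3 commands mix motion and turning
initial: (3, 9) facing right
t=1 move(2) ⇒ (5, 9) facing right
t=2 turn(right) ⇒ (5, 9) facing down
t=3 strafe(left, 1) ⇒ (6, 9) facing down
no rival 3-sequence matches.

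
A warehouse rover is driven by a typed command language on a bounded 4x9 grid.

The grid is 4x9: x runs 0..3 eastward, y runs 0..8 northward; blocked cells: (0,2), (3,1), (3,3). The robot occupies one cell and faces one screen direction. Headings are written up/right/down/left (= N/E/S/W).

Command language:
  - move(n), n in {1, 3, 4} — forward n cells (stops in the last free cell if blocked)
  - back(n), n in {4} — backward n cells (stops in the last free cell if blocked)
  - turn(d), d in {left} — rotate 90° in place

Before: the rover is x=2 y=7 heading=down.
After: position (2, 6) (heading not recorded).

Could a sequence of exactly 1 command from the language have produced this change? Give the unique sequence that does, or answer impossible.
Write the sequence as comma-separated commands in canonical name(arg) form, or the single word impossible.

move(1)

start: x=2 y=7 heading=down
t=1 move(1) ⇒ x=2 y=6 heading=down
no other 1-command option fits: unique.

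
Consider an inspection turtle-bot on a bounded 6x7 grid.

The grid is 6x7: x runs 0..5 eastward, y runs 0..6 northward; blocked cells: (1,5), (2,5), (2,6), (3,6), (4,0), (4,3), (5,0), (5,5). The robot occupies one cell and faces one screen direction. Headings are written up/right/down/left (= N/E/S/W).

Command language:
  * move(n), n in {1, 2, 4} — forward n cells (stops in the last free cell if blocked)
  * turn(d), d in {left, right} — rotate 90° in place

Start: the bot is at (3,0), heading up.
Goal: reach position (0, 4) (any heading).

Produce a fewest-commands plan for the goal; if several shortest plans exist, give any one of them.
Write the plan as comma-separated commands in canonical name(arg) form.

move(4), turn(left), move(4)

start: at (3,0), heading up
step 1 (move(4)): at (3,4), heading up
step 2 (turn(left)): at (3,4), heading left
step 3 (move(4)): at (0,4), heading left
nothing shorter than 3 reaches the goal.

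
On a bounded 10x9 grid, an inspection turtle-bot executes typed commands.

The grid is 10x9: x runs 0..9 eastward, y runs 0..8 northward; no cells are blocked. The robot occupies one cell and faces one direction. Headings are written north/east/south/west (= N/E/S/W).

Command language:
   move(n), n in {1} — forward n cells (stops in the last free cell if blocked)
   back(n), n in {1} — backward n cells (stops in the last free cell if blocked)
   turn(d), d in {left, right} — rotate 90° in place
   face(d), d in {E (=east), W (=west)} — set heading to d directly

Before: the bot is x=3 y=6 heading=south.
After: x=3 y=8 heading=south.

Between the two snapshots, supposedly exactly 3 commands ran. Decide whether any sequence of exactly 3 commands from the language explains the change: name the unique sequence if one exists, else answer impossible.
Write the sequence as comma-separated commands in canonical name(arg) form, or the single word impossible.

back(1), back(1), back(1)

key: the third back(1) runs into the grid edge before its full distance
from: x=3 y=6 heading=south
t=1 back(1) ⇒ x=3 y=7 heading=south
t=2 back(1) ⇒ x=3 y=8 heading=south
t=3 back(1) ⇒ x=3 y=8 heading=south
all 216 alternatives checked — unique.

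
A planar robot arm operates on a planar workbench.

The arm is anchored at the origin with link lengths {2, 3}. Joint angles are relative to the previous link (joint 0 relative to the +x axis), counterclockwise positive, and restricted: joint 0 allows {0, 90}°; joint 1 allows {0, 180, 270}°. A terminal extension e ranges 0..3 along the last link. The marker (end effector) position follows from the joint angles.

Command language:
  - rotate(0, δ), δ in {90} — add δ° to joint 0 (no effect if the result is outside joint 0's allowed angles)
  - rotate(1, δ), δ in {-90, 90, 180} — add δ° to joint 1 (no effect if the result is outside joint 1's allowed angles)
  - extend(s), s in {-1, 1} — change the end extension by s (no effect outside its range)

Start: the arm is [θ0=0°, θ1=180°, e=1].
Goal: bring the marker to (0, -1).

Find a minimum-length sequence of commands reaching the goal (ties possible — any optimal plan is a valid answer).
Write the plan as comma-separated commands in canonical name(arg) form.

from: [θ0=0°, θ1=180°, e=1]
[1] after extend(-1): [θ0=0°, θ1=180°, e=0]
[2] after rotate(0, 90): [θ0=90°, θ1=180°, e=0]
no 1-step plan works, so 2 is optimal.

extend(-1), rotate(0, 90)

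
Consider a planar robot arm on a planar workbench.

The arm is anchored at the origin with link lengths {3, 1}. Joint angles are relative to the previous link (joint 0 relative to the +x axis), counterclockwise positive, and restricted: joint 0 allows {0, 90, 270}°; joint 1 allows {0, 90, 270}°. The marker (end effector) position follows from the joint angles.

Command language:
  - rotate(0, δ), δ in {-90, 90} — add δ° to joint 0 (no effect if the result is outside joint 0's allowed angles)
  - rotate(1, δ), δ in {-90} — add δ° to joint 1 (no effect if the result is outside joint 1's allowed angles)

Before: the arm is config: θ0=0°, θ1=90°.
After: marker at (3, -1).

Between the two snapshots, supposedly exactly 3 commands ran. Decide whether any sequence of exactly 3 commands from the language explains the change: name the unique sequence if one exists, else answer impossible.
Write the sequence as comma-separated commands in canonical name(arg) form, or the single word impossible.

start: config: θ0=0°, θ1=90°
1. rotate(1, -90) → config: θ0=0°, θ1=0°
2. rotate(1, -90) → config: θ0=0°, θ1=270°
3. rotate(1, -90) → config: θ0=0°, θ1=270°
no other 3-command option fits: unique.

rotate(1, -90), rotate(1, -90), rotate(1, -90)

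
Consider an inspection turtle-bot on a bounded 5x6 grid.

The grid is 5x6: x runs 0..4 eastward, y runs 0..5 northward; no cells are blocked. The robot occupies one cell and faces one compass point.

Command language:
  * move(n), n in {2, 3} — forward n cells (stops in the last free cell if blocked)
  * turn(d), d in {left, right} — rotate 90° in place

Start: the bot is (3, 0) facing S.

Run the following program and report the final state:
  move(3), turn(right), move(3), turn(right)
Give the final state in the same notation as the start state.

(0, 0) facing N

start: (3, 0) facing S
t=1 move(3) ⇒ (3, 0) facing S
t=2 turn(right) ⇒ (3, 0) facing W
t=3 move(3) ⇒ (0, 0) facing W
t=4 turn(right) ⇒ (0, 0) facing N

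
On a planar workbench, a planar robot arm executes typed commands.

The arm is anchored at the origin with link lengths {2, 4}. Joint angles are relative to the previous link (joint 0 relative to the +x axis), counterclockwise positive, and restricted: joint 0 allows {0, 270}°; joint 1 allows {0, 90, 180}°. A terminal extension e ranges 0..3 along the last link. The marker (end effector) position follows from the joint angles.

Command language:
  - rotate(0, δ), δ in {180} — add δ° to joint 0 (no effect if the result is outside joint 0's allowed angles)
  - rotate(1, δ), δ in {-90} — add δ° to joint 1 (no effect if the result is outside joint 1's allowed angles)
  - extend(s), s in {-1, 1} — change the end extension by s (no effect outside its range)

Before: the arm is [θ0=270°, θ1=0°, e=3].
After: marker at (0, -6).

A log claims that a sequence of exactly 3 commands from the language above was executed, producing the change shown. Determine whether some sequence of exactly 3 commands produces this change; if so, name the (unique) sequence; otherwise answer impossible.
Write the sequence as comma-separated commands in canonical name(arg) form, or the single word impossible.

extend(-1), extend(-1), extend(-1)

from: [θ0=270°, θ1=0°, e=3]
1. extend(-1) → [θ0=270°, θ1=0°, e=2]
2. extend(-1) → [θ0=270°, θ1=0°, e=1]
3. extend(-1) → [θ0=270°, θ1=0°, e=0]
all 64 alternatives checked — unique.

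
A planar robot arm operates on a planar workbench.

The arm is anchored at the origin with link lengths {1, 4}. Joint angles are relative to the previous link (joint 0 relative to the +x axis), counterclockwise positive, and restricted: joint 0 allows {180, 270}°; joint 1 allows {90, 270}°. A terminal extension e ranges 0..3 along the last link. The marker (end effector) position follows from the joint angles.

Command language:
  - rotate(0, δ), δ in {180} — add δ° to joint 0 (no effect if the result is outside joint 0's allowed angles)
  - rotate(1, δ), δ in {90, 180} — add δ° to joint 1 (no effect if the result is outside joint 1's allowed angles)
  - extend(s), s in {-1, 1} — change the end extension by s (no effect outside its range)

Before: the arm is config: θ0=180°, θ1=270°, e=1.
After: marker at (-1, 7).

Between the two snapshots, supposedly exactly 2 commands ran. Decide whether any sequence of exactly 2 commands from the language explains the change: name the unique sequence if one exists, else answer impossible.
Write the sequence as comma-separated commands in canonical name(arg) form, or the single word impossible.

from: config: θ0=180°, θ1=270°, e=1
t=1 extend(1) ⇒ config: θ0=180°, θ1=270°, e=2
t=2 extend(1) ⇒ config: θ0=180°, θ1=270°, e=3
all 25 alternatives checked — unique.

extend(1), extend(1)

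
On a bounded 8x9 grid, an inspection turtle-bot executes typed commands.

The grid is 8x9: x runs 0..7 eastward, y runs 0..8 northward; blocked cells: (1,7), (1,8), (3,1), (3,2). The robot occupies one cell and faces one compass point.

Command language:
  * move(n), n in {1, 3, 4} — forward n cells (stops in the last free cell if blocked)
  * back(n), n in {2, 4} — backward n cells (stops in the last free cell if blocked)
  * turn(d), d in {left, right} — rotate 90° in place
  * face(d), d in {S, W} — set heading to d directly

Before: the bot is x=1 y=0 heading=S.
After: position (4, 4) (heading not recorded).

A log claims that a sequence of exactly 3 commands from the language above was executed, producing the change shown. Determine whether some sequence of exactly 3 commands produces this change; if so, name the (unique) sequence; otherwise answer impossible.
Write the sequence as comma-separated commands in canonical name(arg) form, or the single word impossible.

key: order matters: swapping back(4) and move(3) lands elsewhere
start: x=1 y=0 heading=S
[1] after back(4): x=1 y=4 heading=S
[2] after turn(left): x=1 y=4 heading=E
[3] after move(3): x=4 y=4 heading=E
uniquely the one of 729 3-step routes that fits.

back(4), turn(left), move(3)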